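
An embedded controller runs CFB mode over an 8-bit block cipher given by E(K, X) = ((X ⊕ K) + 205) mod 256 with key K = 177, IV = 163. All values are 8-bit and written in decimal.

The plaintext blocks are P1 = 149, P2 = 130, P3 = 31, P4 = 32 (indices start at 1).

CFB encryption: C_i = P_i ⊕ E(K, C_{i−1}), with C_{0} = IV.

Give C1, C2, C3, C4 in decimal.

C1: E(K, 163) = 223; 149 ⊕ 223 = 74.
C2: E(K, 74) = 200; 130 ⊕ 200 = 74.
C3: E(K, 74) = 200; 31 ⊕ 200 = 215.
C4: E(K, 215) = 51; 32 ⊕ 51 = 19.

C1 = 74, C2 = 74, C3 = 215, C4 = 19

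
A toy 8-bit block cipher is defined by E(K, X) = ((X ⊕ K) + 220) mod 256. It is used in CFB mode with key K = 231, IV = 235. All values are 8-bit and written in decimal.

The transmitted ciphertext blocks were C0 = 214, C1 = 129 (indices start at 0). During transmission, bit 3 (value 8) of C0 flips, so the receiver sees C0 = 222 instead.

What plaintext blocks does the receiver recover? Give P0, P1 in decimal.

P0 = 54, P1 = 148

CFB decryption: P_i = C_i ⊕ E(K, C_{i−1}), with C_{−1} = IV.
Only C0 changed, to 222. In CFB, a change in C_i flips the same bit in P_i and garbles P_{i+1}. Decrypting the received ciphertext:
P0: E(K, 235) = 232; 222 ⊕ 232 = 54.
P1: E(K, 222) = 21; 129 ⊕ 21 = 148.
Blocks that differ from the original plaintext: P0, P1.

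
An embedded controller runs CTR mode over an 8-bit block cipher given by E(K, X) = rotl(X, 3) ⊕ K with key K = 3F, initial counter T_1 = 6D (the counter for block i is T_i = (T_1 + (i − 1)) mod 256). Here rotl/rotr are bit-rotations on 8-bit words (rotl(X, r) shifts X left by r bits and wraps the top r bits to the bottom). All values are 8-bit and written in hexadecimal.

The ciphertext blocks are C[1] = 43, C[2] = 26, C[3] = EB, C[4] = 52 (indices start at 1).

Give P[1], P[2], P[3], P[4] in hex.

CTR decryption: S_i = E(K, T_i) where T_i is the counter for block i; P_i = C_i ⊕ S_i.
P[1]: T = 6D, S = E(K, T) = 54; 43 ⊕ 54 = 17.
P[2]: T = 6E, S = E(K, T) = 4C; 26 ⊕ 4C = 6A.
P[3]: T = 6F, S = E(K, T) = 44; EB ⊕ 44 = AF.
P[4]: T = 70, S = E(K, T) = BC; 52 ⊕ BC = EE.

P[1] = 17, P[2] = 6A, P[3] = AF, P[4] = EE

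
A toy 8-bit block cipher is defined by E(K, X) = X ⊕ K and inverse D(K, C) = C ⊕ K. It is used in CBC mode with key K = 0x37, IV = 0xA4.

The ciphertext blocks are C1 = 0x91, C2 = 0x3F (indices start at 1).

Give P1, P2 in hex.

P1 = 0x02, P2 = 0x99

CBC decryption: P_i = D(K, C_i) ⊕ C_{i−1}, with C_{0} = IV.
P1: D(K, 0x91) = 0xA6; 0xA6 ⊕ 0xA4 = 0x02.
P2: D(K, 0x3F) = 0x08; 0x08 ⊕ 0x91 = 0x99.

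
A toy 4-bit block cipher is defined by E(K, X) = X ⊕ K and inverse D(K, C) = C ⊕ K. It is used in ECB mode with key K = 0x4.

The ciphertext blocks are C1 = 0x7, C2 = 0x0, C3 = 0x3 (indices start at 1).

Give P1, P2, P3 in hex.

P1 = 0x3, P2 = 0x4, P3 = 0x7

ECB decryption: P_i = D(K, C_i).
P1: D(K, 0x7) = 0x3.
P2: D(K, 0x0) = 0x4.
P3: D(K, 0x3) = 0x7.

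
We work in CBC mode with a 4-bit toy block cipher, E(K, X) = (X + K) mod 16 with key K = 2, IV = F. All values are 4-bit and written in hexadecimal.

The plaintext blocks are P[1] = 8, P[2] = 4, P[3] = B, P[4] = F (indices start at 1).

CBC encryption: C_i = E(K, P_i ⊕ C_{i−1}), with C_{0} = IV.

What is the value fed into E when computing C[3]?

4

C[1]: P[1] ⊕ F = 7; E(K, 7) = 9.
C[2]: P[2] ⊕ 9 = D; E(K, D) = F.
C[3]: P[3] ⊕ F = 4; E(K, 4) = 6.
So the input to E for block [3] is 4.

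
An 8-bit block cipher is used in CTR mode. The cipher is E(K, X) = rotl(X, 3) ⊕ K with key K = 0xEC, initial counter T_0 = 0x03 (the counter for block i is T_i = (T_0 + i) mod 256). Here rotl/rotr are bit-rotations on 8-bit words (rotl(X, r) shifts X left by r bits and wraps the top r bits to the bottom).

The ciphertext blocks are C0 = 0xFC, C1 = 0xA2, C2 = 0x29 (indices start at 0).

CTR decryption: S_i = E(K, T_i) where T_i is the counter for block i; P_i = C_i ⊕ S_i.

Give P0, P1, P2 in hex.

P0: T = 0x03, S = E(K, T) = 0xF4; 0xFC ⊕ 0xF4 = 0x08.
P1: T = 0x04, S = E(K, T) = 0xCC; 0xA2 ⊕ 0xCC = 0x6E.
P2: T = 0x05, S = E(K, T) = 0xC4; 0x29 ⊕ 0xC4 = 0xED.

P0 = 0x08, P1 = 0x6E, P2 = 0xED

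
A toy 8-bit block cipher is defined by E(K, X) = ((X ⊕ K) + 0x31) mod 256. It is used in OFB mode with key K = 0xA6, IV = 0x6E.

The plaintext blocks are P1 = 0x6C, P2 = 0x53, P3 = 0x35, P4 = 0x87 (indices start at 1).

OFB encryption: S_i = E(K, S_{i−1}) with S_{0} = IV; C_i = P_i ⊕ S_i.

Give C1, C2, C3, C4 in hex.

C1 = 0x95, C2 = 0xC3, C3 = 0x52, C4 = 0x75

C1: S = E(K, 0x6E) = 0xF9; 0x6C ⊕ 0xF9 = 0x95.
C2: S = E(K, 0xF9) = 0x90; 0x53 ⊕ 0x90 = 0xC3.
C3: S = E(K, 0x90) = 0x67; 0x35 ⊕ 0x67 = 0x52.
C4: S = E(K, 0x67) = 0xF2; 0x87 ⊕ 0xF2 = 0x75.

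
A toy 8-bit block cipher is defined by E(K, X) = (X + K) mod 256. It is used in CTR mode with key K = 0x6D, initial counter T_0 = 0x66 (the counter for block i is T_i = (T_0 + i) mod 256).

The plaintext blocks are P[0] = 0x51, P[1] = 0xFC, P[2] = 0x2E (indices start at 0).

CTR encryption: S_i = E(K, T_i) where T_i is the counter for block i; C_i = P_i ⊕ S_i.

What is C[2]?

C[2] = 0xFB

C[0]: T = 0x66, S = E(K, T) = 0xD3; 0x51 ⊕ 0xD3 = 0x82.
C[1]: T = 0x67, S = E(K, T) = 0xD4; 0xFC ⊕ 0xD4 = 0x28.
C[2]: T = 0x68, S = E(K, T) = 0xD5; 0x2E ⊕ 0xD5 = 0xFB.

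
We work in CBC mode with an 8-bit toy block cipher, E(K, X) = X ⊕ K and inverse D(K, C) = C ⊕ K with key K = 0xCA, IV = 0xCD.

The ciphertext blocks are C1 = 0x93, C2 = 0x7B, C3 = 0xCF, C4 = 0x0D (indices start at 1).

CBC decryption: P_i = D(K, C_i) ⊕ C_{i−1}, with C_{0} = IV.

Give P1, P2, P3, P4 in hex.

P1 = 0x94, P2 = 0x22, P3 = 0x7E, P4 = 0x08

P1: D(K, 0x93) = 0x59; 0x59 ⊕ 0xCD = 0x94.
P2: D(K, 0x7B) = 0xB1; 0xB1 ⊕ 0x93 = 0x22.
P3: D(K, 0xCF) = 0x05; 0x05 ⊕ 0x7B = 0x7E.
P4: D(K, 0x0D) = 0xC7; 0xC7 ⊕ 0xCF = 0x08.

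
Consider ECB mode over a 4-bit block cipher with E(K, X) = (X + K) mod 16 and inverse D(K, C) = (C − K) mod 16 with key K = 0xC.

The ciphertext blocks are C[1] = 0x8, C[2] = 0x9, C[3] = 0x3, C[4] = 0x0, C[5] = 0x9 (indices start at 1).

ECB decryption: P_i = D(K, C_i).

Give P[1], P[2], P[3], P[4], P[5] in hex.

P[1] = 0xC, P[2] = 0xD, P[3] = 0x7, P[4] = 0x4, P[5] = 0xD

P[1]: D(K, 0x8) = 0xC.
P[2]: D(K, 0x9) = 0xD.
P[3]: D(K, 0x3) = 0x7.
P[4]: D(K, 0x0) = 0x4.
P[5]: D(K, 0x9) = 0xD.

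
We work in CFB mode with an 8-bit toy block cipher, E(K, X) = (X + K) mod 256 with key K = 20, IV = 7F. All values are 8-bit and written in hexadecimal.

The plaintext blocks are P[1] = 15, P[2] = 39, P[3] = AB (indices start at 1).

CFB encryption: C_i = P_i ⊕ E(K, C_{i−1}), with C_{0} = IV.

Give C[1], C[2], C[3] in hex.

C[1]: E(K, 7F) = 9F; 15 ⊕ 9F = 8A.
C[2]: E(K, 8A) = AA; 39 ⊕ AA = 93.
C[3]: E(K, 93) = B3; AB ⊕ B3 = 18.

C[1] = 8A, C[2] = 93, C[3] = 18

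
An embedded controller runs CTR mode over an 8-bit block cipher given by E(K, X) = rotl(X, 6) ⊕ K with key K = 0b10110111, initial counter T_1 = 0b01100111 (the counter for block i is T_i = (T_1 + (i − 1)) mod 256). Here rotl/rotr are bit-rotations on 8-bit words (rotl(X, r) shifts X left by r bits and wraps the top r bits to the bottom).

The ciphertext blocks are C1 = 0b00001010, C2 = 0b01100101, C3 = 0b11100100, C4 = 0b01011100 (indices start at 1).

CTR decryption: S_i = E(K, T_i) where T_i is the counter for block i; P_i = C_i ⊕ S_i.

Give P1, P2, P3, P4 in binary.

P1 = 0b01100100, P2 = 0b11001000, P3 = 0b00001001, P4 = 0b01110001

P1: T = 0b01100111, S = E(K, T) = 0b01101110; 0b00001010 ⊕ 0b01101110 = 0b01100100.
P2: T = 0b01101000, S = E(K, T) = 0b10101101; 0b01100101 ⊕ 0b10101101 = 0b11001000.
P3: T = 0b01101001, S = E(K, T) = 0b11101101; 0b11100100 ⊕ 0b11101101 = 0b00001001.
P4: T = 0b01101010, S = E(K, T) = 0b00101101; 0b01011100 ⊕ 0b00101101 = 0b01110001.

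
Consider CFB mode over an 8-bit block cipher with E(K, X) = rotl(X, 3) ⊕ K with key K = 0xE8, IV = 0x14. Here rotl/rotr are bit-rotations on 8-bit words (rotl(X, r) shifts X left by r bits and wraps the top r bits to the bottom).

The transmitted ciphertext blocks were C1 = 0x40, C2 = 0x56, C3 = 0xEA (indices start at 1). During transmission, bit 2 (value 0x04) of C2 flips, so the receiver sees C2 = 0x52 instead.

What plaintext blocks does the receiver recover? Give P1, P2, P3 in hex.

P1 = 0x08, P2 = 0xB8, P3 = 0x90

CFB decryption: P_i = C_i ⊕ E(K, C_{i−1}), with C_{0} = IV.
Only C2 changed, to 0x52. In CFB, a change in C_i flips the same bit in P_i and garbles P_{i+1}. Decrypting the received ciphertext:
P1: E(K, 0x14) = 0x48; 0x40 ⊕ 0x48 = 0x08.
P2: E(K, 0x40) = 0xEA; 0x52 ⊕ 0xEA = 0xB8.
P3: E(K, 0x52) = 0x7A; 0xEA ⊕ 0x7A = 0x90.
Blocks that differ from the original plaintext: P2, P3.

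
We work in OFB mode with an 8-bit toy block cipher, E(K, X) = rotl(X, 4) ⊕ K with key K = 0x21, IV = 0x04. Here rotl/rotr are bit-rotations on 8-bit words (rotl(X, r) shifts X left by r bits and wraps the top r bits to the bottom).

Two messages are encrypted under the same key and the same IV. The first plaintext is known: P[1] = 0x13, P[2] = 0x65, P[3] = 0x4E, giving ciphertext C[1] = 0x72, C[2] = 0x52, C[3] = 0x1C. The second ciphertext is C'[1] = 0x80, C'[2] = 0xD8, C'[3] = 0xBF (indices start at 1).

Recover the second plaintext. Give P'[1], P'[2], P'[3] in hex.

P'[1] = 0xE1, P'[2] = 0xEF, P'[3] = 0xED

In OFB with a reused IV, both messages share the same keystream S_i, so C_i ⊕ C'_i = P_i ⊕ P'_i and thus P'_i = P_i ⊕ C_i ⊕ C'_i.
P'[1]: 0x13 ⊕ 0x72 ⊕ 0x80 = 0xE1.
P'[2]: 0x65 ⊕ 0x52 ⊕ 0xD8 = 0xEF.
P'[3]: 0x4E ⊕ 0x1C ⊕ 0xBF = 0xED.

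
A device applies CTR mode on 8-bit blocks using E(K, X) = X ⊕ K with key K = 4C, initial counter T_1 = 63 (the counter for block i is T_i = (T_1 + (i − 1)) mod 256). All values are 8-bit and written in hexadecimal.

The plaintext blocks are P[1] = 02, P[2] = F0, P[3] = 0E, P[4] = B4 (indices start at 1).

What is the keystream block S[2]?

28

CTR encryption: S_i = E(K, T_i) where T_i is the counter for block i; C_i = P_i ⊕ S_i.
C[1]: T = 63, S = E(K, T) = 2F; 02 ⊕ 2F = 2D.
C[2]: T = 64, S = E(K, T) = 28; F0 ⊕ 28 = D8.
So S[2] = 28.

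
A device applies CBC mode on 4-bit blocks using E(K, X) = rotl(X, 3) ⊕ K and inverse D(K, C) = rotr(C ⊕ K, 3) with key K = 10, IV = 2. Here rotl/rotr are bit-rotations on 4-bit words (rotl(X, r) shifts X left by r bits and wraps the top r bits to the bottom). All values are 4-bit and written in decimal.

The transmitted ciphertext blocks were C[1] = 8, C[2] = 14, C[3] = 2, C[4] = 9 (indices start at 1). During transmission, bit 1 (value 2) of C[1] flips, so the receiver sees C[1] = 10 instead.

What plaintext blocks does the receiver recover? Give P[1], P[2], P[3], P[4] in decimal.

CBC decryption: P_i = D(K, C_i) ⊕ C_{i−1}, with C_{0} = IV.
Only C[1] changed, to 10. In CBC, a change in C_i garbles P_i and flips the same bit in P_{i+1}. Decrypting the received ciphertext:
P[1]: D(K, 10) = 0; 0 ⊕ 2 = 2.
P[2]: D(K, 14) = 8; 8 ⊕ 10 = 2.
P[3]: D(K, 2) = 1; 1 ⊕ 14 = 15.
P[4]: D(K, 9) = 6; 6 ⊕ 2 = 4.
Blocks that differ from the original plaintext: P[1], P[2].

P[1] = 2, P[2] = 2, P[3] = 15, P[4] = 4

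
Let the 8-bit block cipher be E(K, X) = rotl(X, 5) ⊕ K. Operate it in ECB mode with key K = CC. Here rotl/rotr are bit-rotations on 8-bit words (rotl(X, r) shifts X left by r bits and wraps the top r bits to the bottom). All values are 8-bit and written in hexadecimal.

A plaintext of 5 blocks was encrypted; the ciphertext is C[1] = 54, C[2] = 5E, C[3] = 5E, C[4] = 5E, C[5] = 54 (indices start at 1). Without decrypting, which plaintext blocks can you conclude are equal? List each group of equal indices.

P[1] = P[5]; P[2] = P[3] = P[4]

ECB encrypts each block independently with the same key, so equal ciphertext blocks imply equal plaintext blocks.
C[1] = C[5] = 54, so P[1] = P[5].
C[2] = C[3] = C[4] = 5E, so P[2] = P[3] = P[4].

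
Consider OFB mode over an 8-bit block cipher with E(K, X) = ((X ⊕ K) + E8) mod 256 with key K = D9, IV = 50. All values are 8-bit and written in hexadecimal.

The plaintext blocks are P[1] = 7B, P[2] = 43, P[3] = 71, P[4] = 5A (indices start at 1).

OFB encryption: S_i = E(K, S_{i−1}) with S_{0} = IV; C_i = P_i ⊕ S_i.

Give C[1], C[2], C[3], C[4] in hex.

C[1] = 0A, C[2] = D3, C[3] = 40, C[4] = 8A

C[1]: S = E(K, 50) = 71; 7B ⊕ 71 = 0A.
C[2]: S = E(K, 71) = 90; 43 ⊕ 90 = D3.
C[3]: S = E(K, 90) = 31; 71 ⊕ 31 = 40.
C[4]: S = E(K, 31) = D0; 5A ⊕ D0 = 8A.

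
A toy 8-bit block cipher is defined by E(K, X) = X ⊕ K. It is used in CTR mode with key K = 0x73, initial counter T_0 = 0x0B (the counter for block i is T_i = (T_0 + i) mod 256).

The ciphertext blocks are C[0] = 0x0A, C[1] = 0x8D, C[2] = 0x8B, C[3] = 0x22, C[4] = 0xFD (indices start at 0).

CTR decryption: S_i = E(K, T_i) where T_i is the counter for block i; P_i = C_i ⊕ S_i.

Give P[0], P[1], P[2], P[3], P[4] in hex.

P[0] = 0x72, P[1] = 0xF2, P[2] = 0xF5, P[3] = 0x5F, P[4] = 0x81

P[0]: T = 0x0B, S = E(K, T) = 0x78; 0x0A ⊕ 0x78 = 0x72.
P[1]: T = 0x0C, S = E(K, T) = 0x7F; 0x8D ⊕ 0x7F = 0xF2.
P[2]: T = 0x0D, S = E(K, T) = 0x7E; 0x8B ⊕ 0x7E = 0xF5.
P[3]: T = 0x0E, S = E(K, T) = 0x7D; 0x22 ⊕ 0x7D = 0x5F.
P[4]: T = 0x0F, S = E(K, T) = 0x7C; 0xFD ⊕ 0x7C = 0x81.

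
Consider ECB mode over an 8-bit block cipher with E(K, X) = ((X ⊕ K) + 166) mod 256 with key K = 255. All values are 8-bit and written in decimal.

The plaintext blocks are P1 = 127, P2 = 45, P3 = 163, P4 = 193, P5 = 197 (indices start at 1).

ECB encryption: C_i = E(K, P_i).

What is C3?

C3 = 2

C3: E(K, 163) = 2.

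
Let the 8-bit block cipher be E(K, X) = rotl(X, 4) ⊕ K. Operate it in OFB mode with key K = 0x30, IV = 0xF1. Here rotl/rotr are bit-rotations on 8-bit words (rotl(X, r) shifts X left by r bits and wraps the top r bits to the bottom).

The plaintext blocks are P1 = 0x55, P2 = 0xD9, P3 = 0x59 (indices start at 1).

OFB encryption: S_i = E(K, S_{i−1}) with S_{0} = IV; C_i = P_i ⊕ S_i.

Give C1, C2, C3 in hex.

C1 = 0x7A, C2 = 0x1B, C3 = 0x45

C1: S = E(K, 0xF1) = 0x2F; 0x55 ⊕ 0x2F = 0x7A.
C2: S = E(K, 0x2F) = 0xC2; 0xD9 ⊕ 0xC2 = 0x1B.
C3: S = E(K, 0xC2) = 0x1C; 0x59 ⊕ 0x1C = 0x45.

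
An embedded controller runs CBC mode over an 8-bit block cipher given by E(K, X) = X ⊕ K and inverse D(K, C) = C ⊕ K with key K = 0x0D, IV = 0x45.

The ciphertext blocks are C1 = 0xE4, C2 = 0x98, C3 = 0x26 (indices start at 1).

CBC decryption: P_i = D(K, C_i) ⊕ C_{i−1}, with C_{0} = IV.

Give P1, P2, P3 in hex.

P1: D(K, 0xE4) = 0xE9; 0xE9 ⊕ 0x45 = 0xAC.
P2: D(K, 0x98) = 0x95; 0x95 ⊕ 0xE4 = 0x71.
P3: D(K, 0x26) = 0x2B; 0x2B ⊕ 0x98 = 0xB3.

P1 = 0xAC, P2 = 0x71, P3 = 0xB3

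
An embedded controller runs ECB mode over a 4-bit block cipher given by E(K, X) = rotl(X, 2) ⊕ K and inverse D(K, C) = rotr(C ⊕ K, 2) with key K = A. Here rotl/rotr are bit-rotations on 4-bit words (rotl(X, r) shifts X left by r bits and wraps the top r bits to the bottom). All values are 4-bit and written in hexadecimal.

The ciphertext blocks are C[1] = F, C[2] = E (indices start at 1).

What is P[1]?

P[1] = 5

ECB decryption: P_i = D(K, C_i).
P[1]: D(K, F) = 5.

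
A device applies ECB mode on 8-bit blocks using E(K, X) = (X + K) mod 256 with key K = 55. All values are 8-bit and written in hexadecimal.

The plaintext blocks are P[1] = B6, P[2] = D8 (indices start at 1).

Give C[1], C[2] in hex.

C[1] = 0B, C[2] = 2D

ECB encryption: C_i = E(K, P_i).
C[1]: E(K, B6) = 0B.
C[2]: E(K, D8) = 2D.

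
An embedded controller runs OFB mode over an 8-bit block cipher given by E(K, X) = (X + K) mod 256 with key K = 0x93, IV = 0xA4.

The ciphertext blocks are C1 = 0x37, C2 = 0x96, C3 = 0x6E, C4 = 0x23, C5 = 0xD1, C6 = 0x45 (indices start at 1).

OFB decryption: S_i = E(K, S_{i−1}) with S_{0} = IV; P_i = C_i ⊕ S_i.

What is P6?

P1: S = E(K, 0xA4) = 0x37; 0x37 ⊕ 0x37 = 0x00.
P2: S = E(K, 0x37) = 0xCA; 0x96 ⊕ 0xCA = 0x5C.
P3: S = E(K, 0xCA) = 0x5D; 0x6E ⊕ 0x5D = 0x33.
P4: S = E(K, 0x5D) = 0xF0; 0x23 ⊕ 0xF0 = 0xD3.
P5: S = E(K, 0xF0) = 0x83; 0xD1 ⊕ 0x83 = 0x52.
P6: S = E(K, 0x83) = 0x16; 0x45 ⊕ 0x16 = 0x53.

P6 = 0x53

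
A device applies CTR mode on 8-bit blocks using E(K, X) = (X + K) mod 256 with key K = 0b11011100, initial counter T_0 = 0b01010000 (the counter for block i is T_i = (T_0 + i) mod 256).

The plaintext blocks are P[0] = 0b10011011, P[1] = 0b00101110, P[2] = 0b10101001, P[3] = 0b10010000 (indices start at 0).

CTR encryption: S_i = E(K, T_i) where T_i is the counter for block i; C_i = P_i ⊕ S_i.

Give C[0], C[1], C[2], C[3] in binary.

C[0] = 0b10110111, C[1] = 0b00000011, C[2] = 0b10000111, C[3] = 0b10111111

C[0]: T = 0b01010000, S = E(K, T) = 0b00101100; 0b10011011 ⊕ 0b00101100 = 0b10110111.
C[1]: T = 0b01010001, S = E(K, T) = 0b00101101; 0b00101110 ⊕ 0b00101101 = 0b00000011.
C[2]: T = 0b01010010, S = E(K, T) = 0b00101110; 0b10101001 ⊕ 0b00101110 = 0b10000111.
C[3]: T = 0b01010011, S = E(K, T) = 0b00101111; 0b10010000 ⊕ 0b00101111 = 0b10111111.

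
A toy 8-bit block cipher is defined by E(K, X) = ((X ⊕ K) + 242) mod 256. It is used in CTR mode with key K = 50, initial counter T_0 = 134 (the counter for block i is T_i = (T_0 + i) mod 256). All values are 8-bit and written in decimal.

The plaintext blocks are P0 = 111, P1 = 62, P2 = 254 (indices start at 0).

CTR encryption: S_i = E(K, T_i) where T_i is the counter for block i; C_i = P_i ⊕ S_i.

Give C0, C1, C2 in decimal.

C0: T = 134, S = E(K, T) = 166; 111 ⊕ 166 = 201.
C1: T = 135, S = E(K, T) = 167; 62 ⊕ 167 = 153.
C2: T = 136, S = E(K, T) = 172; 254 ⊕ 172 = 82.

C0 = 201, C1 = 153, C2 = 82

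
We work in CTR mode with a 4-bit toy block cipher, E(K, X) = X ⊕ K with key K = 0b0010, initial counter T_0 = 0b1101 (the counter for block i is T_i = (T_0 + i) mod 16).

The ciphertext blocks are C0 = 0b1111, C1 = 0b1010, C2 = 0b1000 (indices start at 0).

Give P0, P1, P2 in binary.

CTR decryption: S_i = E(K, T_i) where T_i is the counter for block i; P_i = C_i ⊕ S_i.
P0: T = 0b1101, S = E(K, T) = 0b1111; 0b1111 ⊕ 0b1111 = 0b0000.
P1: T = 0b1110, S = E(K, T) = 0b1100; 0b1010 ⊕ 0b1100 = 0b0110.
P2: T = 0b1111, S = E(K, T) = 0b1101; 0b1000 ⊕ 0b1101 = 0b0101.

P0 = 0b0000, P1 = 0b0110, P2 = 0b0101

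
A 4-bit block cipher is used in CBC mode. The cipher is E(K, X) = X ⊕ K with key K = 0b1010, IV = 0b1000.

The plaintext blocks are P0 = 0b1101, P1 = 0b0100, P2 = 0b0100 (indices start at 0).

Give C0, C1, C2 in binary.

CBC encryption: C_i = E(K, P_i ⊕ C_{i−1}), with C_{−1} = IV.
C0: P0 ⊕ 0b1000 = 0b0101; E(K, 0b0101) = 0b1111.
C1: P1 ⊕ 0b1111 = 0b1011; E(K, 0b1011) = 0b0001.
C2: P2 ⊕ 0b0001 = 0b0101; E(K, 0b0101) = 0b1111.

C0 = 0b1111, C1 = 0b0001, C2 = 0b1111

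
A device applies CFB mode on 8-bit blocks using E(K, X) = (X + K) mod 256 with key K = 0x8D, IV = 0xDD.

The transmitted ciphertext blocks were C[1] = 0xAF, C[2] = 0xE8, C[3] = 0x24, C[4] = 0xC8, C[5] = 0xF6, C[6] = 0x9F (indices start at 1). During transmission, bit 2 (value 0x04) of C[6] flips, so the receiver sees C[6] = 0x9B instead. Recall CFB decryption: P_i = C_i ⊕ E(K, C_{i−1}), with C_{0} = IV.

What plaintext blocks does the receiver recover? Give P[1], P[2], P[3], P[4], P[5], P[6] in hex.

Only C[6] changed, to 0x9B. In CFB, a change in C_i flips the same bit in P_i and garbles P_{i+1}. Decrypting the received ciphertext:
P[1]: E(K, 0xDD) = 0x6A; 0xAF ⊕ 0x6A = 0xC5.
P[2]: E(K, 0xAF) = 0x3C; 0xE8 ⊕ 0x3C = 0xD4.
P[3]: E(K, 0xE8) = 0x75; 0x24 ⊕ 0x75 = 0x51.
P[4]: E(K, 0x24) = 0xB1; 0xC8 ⊕ 0xB1 = 0x79.
P[5]: E(K, 0xC8) = 0x55; 0xF6 ⊕ 0x55 = 0xA3.
P[6]: E(K, 0xF6) = 0x83; 0x9B ⊕ 0x83 = 0x18.
Blocks that differ from the original plaintext: P[6].

P[1] = 0xC5, P[2] = 0xD4, P[3] = 0x51, P[4] = 0x79, P[5] = 0xA3, P[6] = 0x18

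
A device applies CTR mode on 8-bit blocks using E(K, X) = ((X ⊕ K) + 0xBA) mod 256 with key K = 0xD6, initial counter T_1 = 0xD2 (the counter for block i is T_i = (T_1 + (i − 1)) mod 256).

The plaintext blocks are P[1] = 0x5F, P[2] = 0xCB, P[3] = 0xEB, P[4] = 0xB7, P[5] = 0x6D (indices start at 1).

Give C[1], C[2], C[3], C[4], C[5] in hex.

C[1] = 0xE1, C[2] = 0x74, C[3] = 0x57, C[4] = 0x0A, C[5] = 0xD7

CTR encryption: S_i = E(K, T_i) where T_i is the counter for block i; C_i = P_i ⊕ S_i.
C[1]: T = 0xD2, S = E(K, T) = 0xBE; 0x5F ⊕ 0xBE = 0xE1.
C[2]: T = 0xD3, S = E(K, T) = 0xBF; 0xCB ⊕ 0xBF = 0x74.
C[3]: T = 0xD4, S = E(K, T) = 0xBC; 0xEB ⊕ 0xBC = 0x57.
C[4]: T = 0xD5, S = E(K, T) = 0xBD; 0xB7 ⊕ 0xBD = 0x0A.
C[5]: T = 0xD6, S = E(K, T) = 0xBA; 0x6D ⊕ 0xBA = 0xD7.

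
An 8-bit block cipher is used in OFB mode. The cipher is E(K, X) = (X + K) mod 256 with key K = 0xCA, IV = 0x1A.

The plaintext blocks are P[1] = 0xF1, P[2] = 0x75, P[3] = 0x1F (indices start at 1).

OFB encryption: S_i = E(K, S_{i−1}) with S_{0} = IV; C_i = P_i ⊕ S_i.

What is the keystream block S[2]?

C[1]: S = E(K, 0x1A) = 0xE4; 0xF1 ⊕ 0xE4 = 0x15.
C[2]: S = E(K, 0xE4) = 0xAE; 0x75 ⊕ 0xAE = 0xDB.
So S[2] = 0xAE.

0xAE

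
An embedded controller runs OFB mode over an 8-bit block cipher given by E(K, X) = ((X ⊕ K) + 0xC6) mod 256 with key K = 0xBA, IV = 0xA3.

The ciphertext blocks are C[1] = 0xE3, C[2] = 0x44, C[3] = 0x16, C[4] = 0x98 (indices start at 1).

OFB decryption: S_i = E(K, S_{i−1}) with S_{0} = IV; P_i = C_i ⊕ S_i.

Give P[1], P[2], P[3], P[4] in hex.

P[1]: S = E(K, 0xA3) = 0xDF; 0xE3 ⊕ 0xDF = 0x3C.
P[2]: S = E(K, 0xDF) = 0x2B; 0x44 ⊕ 0x2B = 0x6F.
P[3]: S = E(K, 0x2B) = 0x57; 0x16 ⊕ 0x57 = 0x41.
P[4]: S = E(K, 0x57) = 0xB3; 0x98 ⊕ 0xB3 = 0x2B.

P[1] = 0x3C, P[2] = 0x6F, P[3] = 0x41, P[4] = 0x2B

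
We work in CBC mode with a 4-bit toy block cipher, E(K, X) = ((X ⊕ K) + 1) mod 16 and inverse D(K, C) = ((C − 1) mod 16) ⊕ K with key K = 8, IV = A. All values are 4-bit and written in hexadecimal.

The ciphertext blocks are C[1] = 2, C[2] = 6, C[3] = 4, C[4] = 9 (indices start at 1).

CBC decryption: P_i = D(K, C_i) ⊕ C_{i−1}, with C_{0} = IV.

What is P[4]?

P[4]: D(K, 9) = 0; 0 ⊕ 4 = 4.

P[4] = 4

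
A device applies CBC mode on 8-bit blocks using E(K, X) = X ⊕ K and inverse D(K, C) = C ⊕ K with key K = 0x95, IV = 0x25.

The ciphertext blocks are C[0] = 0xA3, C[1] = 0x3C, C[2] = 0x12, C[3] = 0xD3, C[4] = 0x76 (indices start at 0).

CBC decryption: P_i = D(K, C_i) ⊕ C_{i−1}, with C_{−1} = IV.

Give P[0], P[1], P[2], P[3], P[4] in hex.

P[0]: D(K, 0xA3) = 0x36; 0x36 ⊕ 0x25 = 0x13.
P[1]: D(K, 0x3C) = 0xA9; 0xA9 ⊕ 0xA3 = 0x0A.
P[2]: D(K, 0x12) = 0x87; 0x87 ⊕ 0x3C = 0xBB.
P[3]: D(K, 0xD3) = 0x46; 0x46 ⊕ 0x12 = 0x54.
P[4]: D(K, 0x76) = 0xE3; 0xE3 ⊕ 0xD3 = 0x30.

P[0] = 0x13, P[1] = 0x0A, P[2] = 0xBB, P[3] = 0x54, P[4] = 0x30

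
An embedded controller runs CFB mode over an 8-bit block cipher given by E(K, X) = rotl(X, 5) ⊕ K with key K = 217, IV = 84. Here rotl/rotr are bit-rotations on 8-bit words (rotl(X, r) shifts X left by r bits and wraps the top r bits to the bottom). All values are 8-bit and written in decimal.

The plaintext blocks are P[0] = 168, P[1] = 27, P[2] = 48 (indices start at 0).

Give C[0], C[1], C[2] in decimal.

C[0] = 251, C[1] = 189, C[2] = 94

CFB encryption: C_i = P_i ⊕ E(K, C_{i−1}), with C_{−1} = IV.
C[0]: E(K, 84) = 83; 168 ⊕ 83 = 251.
C[1]: E(K, 251) = 166; 27 ⊕ 166 = 189.
C[2]: E(K, 189) = 110; 48 ⊕ 110 = 94.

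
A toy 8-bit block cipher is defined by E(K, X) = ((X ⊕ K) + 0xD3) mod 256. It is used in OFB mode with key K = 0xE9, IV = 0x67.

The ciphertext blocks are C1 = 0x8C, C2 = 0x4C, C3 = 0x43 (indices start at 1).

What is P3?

P3 = 0xC6

OFB decryption: S_i = E(K, S_{i−1}) with S_{0} = IV; P_i = C_i ⊕ S_i.
P1: S = E(K, 0x67) = 0x61; 0x8C ⊕ 0x61 = 0xED.
P2: S = E(K, 0x61) = 0x5B; 0x4C ⊕ 0x5B = 0x17.
P3: S = E(K, 0x5B) = 0x85; 0x43 ⊕ 0x85 = 0xC6.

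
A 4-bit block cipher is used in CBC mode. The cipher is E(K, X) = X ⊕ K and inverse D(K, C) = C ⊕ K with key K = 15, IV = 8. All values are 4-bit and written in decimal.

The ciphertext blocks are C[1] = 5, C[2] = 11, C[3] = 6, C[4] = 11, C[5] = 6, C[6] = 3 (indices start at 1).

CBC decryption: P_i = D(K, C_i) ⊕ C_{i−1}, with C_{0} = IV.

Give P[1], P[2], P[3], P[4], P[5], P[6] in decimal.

P[1] = 2, P[2] = 1, P[3] = 2, P[4] = 2, P[5] = 2, P[6] = 10

P[1]: D(K, 5) = 10; 10 ⊕ 8 = 2.
P[2]: D(K, 11) = 4; 4 ⊕ 5 = 1.
P[3]: D(K, 6) = 9; 9 ⊕ 11 = 2.
P[4]: D(K, 11) = 4; 4 ⊕ 6 = 2.
P[5]: D(K, 6) = 9; 9 ⊕ 11 = 2.
P[6]: D(K, 3) = 12; 12 ⊕ 6 = 10.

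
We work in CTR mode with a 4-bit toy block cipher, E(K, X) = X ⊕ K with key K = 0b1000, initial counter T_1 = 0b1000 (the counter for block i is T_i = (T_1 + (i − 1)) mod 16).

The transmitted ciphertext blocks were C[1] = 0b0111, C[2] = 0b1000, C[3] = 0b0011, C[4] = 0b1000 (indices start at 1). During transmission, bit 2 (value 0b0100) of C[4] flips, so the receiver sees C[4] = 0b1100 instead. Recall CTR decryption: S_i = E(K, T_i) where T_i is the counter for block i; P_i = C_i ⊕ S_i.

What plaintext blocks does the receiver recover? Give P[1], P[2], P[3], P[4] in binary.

Only C[4] changed, to 0b1100. In CTR, a change in C_i flips the same bit in P_i only; the keystream is unaffected. Decrypting the received ciphertext:
P[1]: T = 0b1000, S = E(K, T) = 0b0000; 0b0111 ⊕ 0b0000 = 0b0111.
P[2]: T = 0b1001, S = E(K, T) = 0b0001; 0b1000 ⊕ 0b0001 = 0b1001.
P[3]: T = 0b1010, S = E(K, T) = 0b0010; 0b0011 ⊕ 0b0010 = 0b0001.
P[4]: T = 0b1011, S = E(K, T) = 0b0011; 0b1100 ⊕ 0b0011 = 0b1111.
Blocks that differ from the original plaintext: P[4].

P[1] = 0b0111, P[2] = 0b1001, P[3] = 0b0001, P[4] = 0b1111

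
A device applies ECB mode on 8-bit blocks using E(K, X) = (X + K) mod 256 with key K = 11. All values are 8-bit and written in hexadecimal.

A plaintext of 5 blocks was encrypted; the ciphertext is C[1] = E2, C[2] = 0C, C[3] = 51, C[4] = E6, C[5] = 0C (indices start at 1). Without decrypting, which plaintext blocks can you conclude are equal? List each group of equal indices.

P[2] = P[5]

ECB encrypts each block independently with the same key, so equal ciphertext blocks imply equal plaintext blocks.
C[2] = C[5] = 0C, so P[2] = P[5].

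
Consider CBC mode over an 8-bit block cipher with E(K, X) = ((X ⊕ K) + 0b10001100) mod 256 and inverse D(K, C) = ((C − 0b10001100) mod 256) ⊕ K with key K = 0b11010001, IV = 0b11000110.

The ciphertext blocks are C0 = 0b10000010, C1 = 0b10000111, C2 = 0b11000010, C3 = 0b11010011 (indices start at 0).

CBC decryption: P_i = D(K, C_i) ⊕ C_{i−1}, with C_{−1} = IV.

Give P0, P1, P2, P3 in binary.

P0: D(K, 0b10000010) = 0b00100111; 0b00100111 ⊕ 0b11000110 = 0b11100001.
P1: D(K, 0b10000111) = 0b00101010; 0b00101010 ⊕ 0b10000010 = 0b10101000.
P2: D(K, 0b11000010) = 0b11100111; 0b11100111 ⊕ 0b10000111 = 0b01100000.
P3: D(K, 0b11010011) = 0b10010110; 0b10010110 ⊕ 0b11000010 = 0b01010100.

P0 = 0b11100001, P1 = 0b10101000, P2 = 0b01100000, P3 = 0b01010100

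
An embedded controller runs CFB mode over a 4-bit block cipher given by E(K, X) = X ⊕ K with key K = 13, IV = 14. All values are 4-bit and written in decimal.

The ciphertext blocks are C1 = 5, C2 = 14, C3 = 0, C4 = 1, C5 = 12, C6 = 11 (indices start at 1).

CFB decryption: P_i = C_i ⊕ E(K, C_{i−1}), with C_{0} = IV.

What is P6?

P6: E(K, 12) = 1; 11 ⊕ 1 = 10.

P6 = 10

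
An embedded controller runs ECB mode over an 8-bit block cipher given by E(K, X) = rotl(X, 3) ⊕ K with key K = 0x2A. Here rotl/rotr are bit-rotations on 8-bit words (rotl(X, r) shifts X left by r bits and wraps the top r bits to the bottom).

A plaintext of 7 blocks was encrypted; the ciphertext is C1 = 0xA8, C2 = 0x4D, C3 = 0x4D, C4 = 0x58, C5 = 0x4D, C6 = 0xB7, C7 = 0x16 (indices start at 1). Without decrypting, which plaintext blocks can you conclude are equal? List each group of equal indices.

ECB encrypts each block independently with the same key, so equal ciphertext blocks imply equal plaintext blocks.
C2 = C3 = C5 = 0x4D, so P2 = P3 = P5.

P2 = P3 = P5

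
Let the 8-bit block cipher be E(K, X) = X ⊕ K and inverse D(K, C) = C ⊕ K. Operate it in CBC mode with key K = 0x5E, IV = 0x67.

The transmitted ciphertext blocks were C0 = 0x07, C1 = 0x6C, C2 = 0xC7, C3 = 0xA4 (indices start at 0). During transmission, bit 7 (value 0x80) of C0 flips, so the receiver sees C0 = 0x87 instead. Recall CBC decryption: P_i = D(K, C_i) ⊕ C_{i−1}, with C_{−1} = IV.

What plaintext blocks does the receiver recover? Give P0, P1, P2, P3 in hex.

P0 = 0xBE, P1 = 0xB5, P2 = 0xF5, P3 = 0x3D

Only C0 changed, to 0x87. In CBC, a change in C_i garbles P_i and flips the same bit in P_{i+1}. Decrypting the received ciphertext:
P0: D(K, 0x87) = 0xD9; 0xD9 ⊕ 0x67 = 0xBE.
P1: D(K, 0x6C) = 0x32; 0x32 ⊕ 0x87 = 0xB5.
P2: D(K, 0xC7) = 0x99; 0x99 ⊕ 0x6C = 0xF5.
P3: D(K, 0xA4) = 0xFA; 0xFA ⊕ 0xC7 = 0x3D.
Blocks that differ from the original plaintext: P0, P1.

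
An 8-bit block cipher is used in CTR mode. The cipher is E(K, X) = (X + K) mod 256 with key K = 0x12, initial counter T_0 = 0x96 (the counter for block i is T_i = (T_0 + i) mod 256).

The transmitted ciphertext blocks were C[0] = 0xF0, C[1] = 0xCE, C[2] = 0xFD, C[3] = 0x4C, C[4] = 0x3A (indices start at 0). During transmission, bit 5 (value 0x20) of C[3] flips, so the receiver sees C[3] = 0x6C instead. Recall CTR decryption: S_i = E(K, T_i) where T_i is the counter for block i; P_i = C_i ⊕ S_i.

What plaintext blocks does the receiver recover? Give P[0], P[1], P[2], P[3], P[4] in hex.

P[0] = 0x58, P[1] = 0x67, P[2] = 0x57, P[3] = 0xC7, P[4] = 0x96

Only C[3] changed, to 0x6C. In CTR, a change in C_i flips the same bit in P_i only; the keystream is unaffected. Decrypting the received ciphertext:
P[0]: T = 0x96, S = E(K, T) = 0xA8; 0xF0 ⊕ 0xA8 = 0x58.
P[1]: T = 0x97, S = E(K, T) = 0xA9; 0xCE ⊕ 0xA9 = 0x67.
P[2]: T = 0x98, S = E(K, T) = 0xAA; 0xFD ⊕ 0xAA = 0x57.
P[3]: T = 0x99, S = E(K, T) = 0xAB; 0x6C ⊕ 0xAB = 0xC7.
P[4]: T = 0x9A, S = E(K, T) = 0xAC; 0x3A ⊕ 0xAC = 0x96.
Blocks that differ from the original plaintext: P[3].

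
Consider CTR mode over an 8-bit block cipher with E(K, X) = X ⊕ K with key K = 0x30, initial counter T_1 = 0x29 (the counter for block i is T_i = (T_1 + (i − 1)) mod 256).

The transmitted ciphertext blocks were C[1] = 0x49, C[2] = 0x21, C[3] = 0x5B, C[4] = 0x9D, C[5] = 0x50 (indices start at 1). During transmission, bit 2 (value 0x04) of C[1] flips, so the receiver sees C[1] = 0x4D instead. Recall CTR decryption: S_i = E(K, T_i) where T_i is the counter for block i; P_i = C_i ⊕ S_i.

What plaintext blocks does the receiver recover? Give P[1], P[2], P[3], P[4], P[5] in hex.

P[1] = 0x54, P[2] = 0x3B, P[3] = 0x40, P[4] = 0x81, P[5] = 0x4D

Only C[1] changed, to 0x4D. In CTR, a change in C_i flips the same bit in P_i only; the keystream is unaffected. Decrypting the received ciphertext:
P[1]: T = 0x29, S = E(K, T) = 0x19; 0x4D ⊕ 0x19 = 0x54.
P[2]: T = 0x2A, S = E(K, T) = 0x1A; 0x21 ⊕ 0x1A = 0x3B.
P[3]: T = 0x2B, S = E(K, T) = 0x1B; 0x5B ⊕ 0x1B = 0x40.
P[4]: T = 0x2C, S = E(K, T) = 0x1C; 0x9D ⊕ 0x1C = 0x81.
P[5]: T = 0x2D, S = E(K, T) = 0x1D; 0x50 ⊕ 0x1D = 0x4D.
Blocks that differ from the original plaintext: P[1].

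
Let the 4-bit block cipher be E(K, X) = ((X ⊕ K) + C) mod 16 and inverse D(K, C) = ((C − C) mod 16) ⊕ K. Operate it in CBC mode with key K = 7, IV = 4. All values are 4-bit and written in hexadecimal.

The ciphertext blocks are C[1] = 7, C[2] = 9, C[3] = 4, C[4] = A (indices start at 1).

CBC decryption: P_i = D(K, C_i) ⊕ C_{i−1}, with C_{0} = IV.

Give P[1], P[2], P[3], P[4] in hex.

P[1]: D(K, 7) = C; C ⊕ 4 = 8.
P[2]: D(K, 9) = A; A ⊕ 7 = D.
P[3]: D(K, 4) = F; F ⊕ 9 = 6.
P[4]: D(K, A) = 9; 9 ⊕ 4 = D.

P[1] = 8, P[2] = D, P[3] = 6, P[4] = D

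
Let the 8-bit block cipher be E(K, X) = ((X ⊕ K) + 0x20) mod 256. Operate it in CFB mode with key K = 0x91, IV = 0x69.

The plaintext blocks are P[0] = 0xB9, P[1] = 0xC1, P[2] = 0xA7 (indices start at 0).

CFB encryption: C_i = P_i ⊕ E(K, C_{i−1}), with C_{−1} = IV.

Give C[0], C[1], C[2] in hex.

C[0]: E(K, 0x69) = 0x18; 0xB9 ⊕ 0x18 = 0xA1.
C[1]: E(K, 0xA1) = 0x50; 0xC1 ⊕ 0x50 = 0x91.
C[2]: E(K, 0x91) = 0x20; 0xA7 ⊕ 0x20 = 0x87.

C[0] = 0xA1, C[1] = 0x91, C[2] = 0x87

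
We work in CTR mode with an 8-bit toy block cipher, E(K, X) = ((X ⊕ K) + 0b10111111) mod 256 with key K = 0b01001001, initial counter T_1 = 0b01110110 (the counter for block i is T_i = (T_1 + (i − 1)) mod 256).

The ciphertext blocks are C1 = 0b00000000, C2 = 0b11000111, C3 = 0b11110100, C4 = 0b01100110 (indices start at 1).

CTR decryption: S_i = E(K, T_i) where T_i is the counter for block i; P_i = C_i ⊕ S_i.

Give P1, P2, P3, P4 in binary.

P1 = 0b11111110, P2 = 0b00111010, P3 = 0b00000100, P4 = 0b10001001

P1: T = 0b01110110, S = E(K, T) = 0b11111110; 0b00000000 ⊕ 0b11111110 = 0b11111110.
P2: T = 0b01110111, S = E(K, T) = 0b11111101; 0b11000111 ⊕ 0b11111101 = 0b00111010.
P3: T = 0b01111000, S = E(K, T) = 0b11110000; 0b11110100 ⊕ 0b11110000 = 0b00000100.
P4: T = 0b01111001, S = E(K, T) = 0b11101111; 0b01100110 ⊕ 0b11101111 = 0b10001001.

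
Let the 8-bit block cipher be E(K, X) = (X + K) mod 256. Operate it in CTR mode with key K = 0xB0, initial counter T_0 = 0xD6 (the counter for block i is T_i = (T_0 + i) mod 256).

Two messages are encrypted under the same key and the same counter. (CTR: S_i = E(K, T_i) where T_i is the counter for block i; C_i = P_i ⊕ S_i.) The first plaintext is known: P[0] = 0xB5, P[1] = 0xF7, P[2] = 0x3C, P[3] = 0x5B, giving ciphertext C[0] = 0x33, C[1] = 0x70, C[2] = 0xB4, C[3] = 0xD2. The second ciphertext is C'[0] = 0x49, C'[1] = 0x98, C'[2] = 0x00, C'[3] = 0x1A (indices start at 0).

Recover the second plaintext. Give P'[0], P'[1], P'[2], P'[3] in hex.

P'[0] = 0xCF, P'[1] = 0x1F, P'[2] = 0x88, P'[3] = 0x93

In CTR with a reused counter, both messages share the same keystream S_i, so C_i ⊕ C'_i = P_i ⊕ P'_i and thus P'_i = P_i ⊕ C_i ⊕ C'_i.
P'[0]: 0xB5 ⊕ 0x33 ⊕ 0x49 = 0xCF.
P'[1]: 0xF7 ⊕ 0x70 ⊕ 0x98 = 0x1F.
P'[2]: 0x3C ⊕ 0xB4 ⊕ 0x00 = 0x88.
P'[3]: 0x5B ⊕ 0xD2 ⊕ 0x1A = 0x93.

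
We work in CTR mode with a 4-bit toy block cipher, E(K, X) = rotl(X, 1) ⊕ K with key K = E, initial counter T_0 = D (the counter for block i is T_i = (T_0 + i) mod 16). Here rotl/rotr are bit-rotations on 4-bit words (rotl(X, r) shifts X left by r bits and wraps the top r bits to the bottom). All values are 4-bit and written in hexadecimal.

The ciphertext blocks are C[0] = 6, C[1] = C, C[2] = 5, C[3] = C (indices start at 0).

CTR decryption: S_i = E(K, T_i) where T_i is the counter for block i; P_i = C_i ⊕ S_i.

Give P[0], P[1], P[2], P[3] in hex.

P[0]: T = D, S = E(K, T) = 5; 6 ⊕ 5 = 3.
P[1]: T = E, S = E(K, T) = 3; C ⊕ 3 = F.
P[2]: T = F, S = E(K, T) = 1; 5 ⊕ 1 = 4.
P[3]: T = 0, S = E(K, T) = E; C ⊕ E = 2.

P[0] = 3, P[1] = F, P[2] = 4, P[3] = 2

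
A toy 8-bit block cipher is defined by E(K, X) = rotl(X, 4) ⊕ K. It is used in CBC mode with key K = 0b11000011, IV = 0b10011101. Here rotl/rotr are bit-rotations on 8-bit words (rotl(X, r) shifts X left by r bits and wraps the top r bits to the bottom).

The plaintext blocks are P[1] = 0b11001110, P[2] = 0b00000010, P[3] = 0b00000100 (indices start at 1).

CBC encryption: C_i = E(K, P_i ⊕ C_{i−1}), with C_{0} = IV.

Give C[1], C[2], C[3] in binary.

C[1] = 0b11110110, C[2] = 0b10001100, C[3] = 0b01001011

C[1]: P[1] ⊕ 0b10011101 = 0b01010011; E(K, 0b01010011) = 0b11110110.
C[2]: P[2] ⊕ 0b11110110 = 0b11110100; E(K, 0b11110100) = 0b10001100.
C[3]: P[3] ⊕ 0b10001100 = 0b10001000; E(K, 0b10001000) = 0b01001011.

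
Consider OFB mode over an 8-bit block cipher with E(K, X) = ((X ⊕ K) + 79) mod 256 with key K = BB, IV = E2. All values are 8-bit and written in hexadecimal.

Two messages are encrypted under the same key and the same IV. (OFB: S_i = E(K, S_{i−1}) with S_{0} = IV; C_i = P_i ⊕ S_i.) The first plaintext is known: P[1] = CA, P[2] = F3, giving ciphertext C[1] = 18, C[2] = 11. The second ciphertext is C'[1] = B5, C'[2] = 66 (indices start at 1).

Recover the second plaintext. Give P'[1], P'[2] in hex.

In OFB with a reused IV, both messages share the same keystream S_i, so C_i ⊕ C'_i = P_i ⊕ P'_i and thus P'_i = P_i ⊕ C_i ⊕ C'_i.
P'[1]: CA ⊕ 18 ⊕ B5 = 67.
P'[2]: F3 ⊕ 11 ⊕ 66 = 84.

P'[1] = 67, P'[2] = 84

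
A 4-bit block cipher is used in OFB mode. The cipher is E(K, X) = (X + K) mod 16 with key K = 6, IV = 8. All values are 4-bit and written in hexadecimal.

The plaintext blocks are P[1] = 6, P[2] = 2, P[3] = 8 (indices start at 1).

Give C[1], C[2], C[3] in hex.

OFB encryption: S_i = E(K, S_{i−1}) with S_{0} = IV; C_i = P_i ⊕ S_i.
C[1]: S = E(K, 8) = E; 6 ⊕ E = 8.
C[2]: S = E(K, E) = 4; 2 ⊕ 4 = 6.
C[3]: S = E(K, 4) = A; 8 ⊕ A = 2.

C[1] = 8, C[2] = 6, C[3] = 2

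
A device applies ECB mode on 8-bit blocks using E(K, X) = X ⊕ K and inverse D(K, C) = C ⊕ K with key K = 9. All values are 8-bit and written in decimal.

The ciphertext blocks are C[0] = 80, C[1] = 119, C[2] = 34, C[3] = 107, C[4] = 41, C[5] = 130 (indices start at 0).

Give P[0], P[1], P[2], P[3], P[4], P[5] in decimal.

P[0] = 89, P[1] = 126, P[2] = 43, P[3] = 98, P[4] = 32, P[5] = 139

ECB decryption: P_i = D(K, C_i).
P[0]: D(K, 80) = 89.
P[1]: D(K, 119) = 126.
P[2]: D(K, 34) = 43.
P[3]: D(K, 107) = 98.
P[4]: D(K, 41) = 32.
P[5]: D(K, 130) = 139.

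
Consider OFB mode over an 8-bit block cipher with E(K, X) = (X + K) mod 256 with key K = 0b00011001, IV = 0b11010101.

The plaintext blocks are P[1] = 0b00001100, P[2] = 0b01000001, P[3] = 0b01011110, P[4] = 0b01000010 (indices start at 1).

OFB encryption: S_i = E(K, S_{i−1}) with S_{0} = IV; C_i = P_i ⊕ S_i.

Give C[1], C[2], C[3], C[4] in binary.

C[1]: S = E(K, 0b11010101) = 0b11101110; 0b00001100 ⊕ 0b11101110 = 0b11100010.
C[2]: S = E(K, 0b11101110) = 0b00000111; 0b01000001 ⊕ 0b00000111 = 0b01000110.
C[3]: S = E(K, 0b00000111) = 0b00100000; 0b01011110 ⊕ 0b00100000 = 0b01111110.
C[4]: S = E(K, 0b00100000) = 0b00111001; 0b01000010 ⊕ 0b00111001 = 0b01111011.

C[1] = 0b11100010, C[2] = 0b01000110, C[3] = 0b01111110, C[4] = 0b01111011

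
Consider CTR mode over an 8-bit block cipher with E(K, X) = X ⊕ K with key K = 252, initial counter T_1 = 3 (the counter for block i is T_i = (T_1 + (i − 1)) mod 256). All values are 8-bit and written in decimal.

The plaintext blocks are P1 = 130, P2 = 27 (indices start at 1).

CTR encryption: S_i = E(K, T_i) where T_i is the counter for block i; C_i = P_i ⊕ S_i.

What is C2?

C1: T = 3, S = E(K, T) = 255; 130 ⊕ 255 = 125.
C2: T = 4, S = E(K, T) = 248; 27 ⊕ 248 = 227.

C2 = 227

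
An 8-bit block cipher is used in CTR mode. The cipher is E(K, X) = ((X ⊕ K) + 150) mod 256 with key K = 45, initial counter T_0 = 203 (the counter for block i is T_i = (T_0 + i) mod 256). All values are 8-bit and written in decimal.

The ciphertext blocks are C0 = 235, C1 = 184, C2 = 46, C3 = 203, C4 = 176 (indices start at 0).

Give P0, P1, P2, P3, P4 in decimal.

P0 = 151, P1 = 207, P2 = 88, P3 = 178, P4 = 200

CTR decryption: S_i = E(K, T_i) where T_i is the counter for block i; P_i = C_i ⊕ S_i.
P0: T = 203, S = E(K, T) = 124; 235 ⊕ 124 = 151.
P1: T = 204, S = E(K, T) = 119; 184 ⊕ 119 = 207.
P2: T = 205, S = E(K, T) = 118; 46 ⊕ 118 = 88.
P3: T = 206, S = E(K, T) = 121; 203 ⊕ 121 = 178.
P4: T = 207, S = E(K, T) = 120; 176 ⊕ 120 = 200.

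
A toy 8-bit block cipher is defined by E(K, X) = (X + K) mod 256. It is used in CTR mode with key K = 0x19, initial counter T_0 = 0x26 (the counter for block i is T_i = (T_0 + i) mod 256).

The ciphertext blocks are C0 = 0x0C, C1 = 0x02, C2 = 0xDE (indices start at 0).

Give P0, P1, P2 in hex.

CTR decryption: S_i = E(K, T_i) where T_i is the counter for block i; P_i = C_i ⊕ S_i.
P0: T = 0x26, S = E(K, T) = 0x3F; 0x0C ⊕ 0x3F = 0x33.
P1: T = 0x27, S = E(K, T) = 0x40; 0x02 ⊕ 0x40 = 0x42.
P2: T = 0x28, S = E(K, T) = 0x41; 0xDE ⊕ 0x41 = 0x9F.

P0 = 0x33, P1 = 0x42, P2 = 0x9F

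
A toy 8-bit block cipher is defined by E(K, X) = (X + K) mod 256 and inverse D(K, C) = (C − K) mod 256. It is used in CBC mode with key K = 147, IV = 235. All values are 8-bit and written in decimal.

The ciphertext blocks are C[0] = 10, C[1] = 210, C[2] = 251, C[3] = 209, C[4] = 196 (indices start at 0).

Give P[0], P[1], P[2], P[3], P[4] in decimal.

CBC decryption: P_i = D(K, C_i) ⊕ C_{i−1}, with C_{−1} = IV.
P[0]: D(K, 10) = 119; 119 ⊕ 235 = 156.
P[1]: D(K, 210) = 63; 63 ⊕ 10 = 53.
P[2]: D(K, 251) = 104; 104 ⊕ 210 = 186.
P[3]: D(K, 209) = 62; 62 ⊕ 251 = 197.
P[4]: D(K, 196) = 49; 49 ⊕ 209 = 224.

P[0] = 156, P[1] = 53, P[2] = 186, P[3] = 197, P[4] = 224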